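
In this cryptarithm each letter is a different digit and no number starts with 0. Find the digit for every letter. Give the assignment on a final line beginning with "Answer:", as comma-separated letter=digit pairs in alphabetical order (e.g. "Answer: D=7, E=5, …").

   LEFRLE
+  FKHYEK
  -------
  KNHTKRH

Step 1. [col 1: E + K ≡ H (mod 10)] column 1 (E + K ≡ H (mod 10), carry-in 0) doesn't pin H yet; pick H=6 and continue. So H=6.
Step 2. [col 1: E + K ≡ H (mod 10)] column 1 (E + K ≡ H (mod 10), carry-in 0) doesn't pin K yet; pick K=1 and continue. So K=1.
Step 3. [col 1: E + K ≡ H (mod 10)] from column 1 (K=1, H=6, carry-in 0, digits 1,6 already taken and all letters distinct): E must equal 5 ⇒ E=5.
Step 4. [col 2: L + E ≡ R (mod 10)] no forcing yet in column 2 (carry-in 0); R=3 is free and consistent — try it, so R=3.
Step 5. [col 2: L + E ≡ R (mod 10)] from column 2 (E=5, R=3, carry-in 0, digits 1,3,5,6 already taken and all letters distinct): L must equal 8 ⇒ L=8.
Step 6. [col 3: R + Y ≡ K (mod 10)] from column 3 (R=3, K=1, carry-in 1, digits 1,3,5,6,8 already taken and all letters distinct): Y must equal 7. So Y=7.
Step 7. [col 4: F + H ≡ T (mod 10)] column 4 reads F+H+carry(1)=T with H=6; with digits 1,3,5,6,7,8 already taken and all letters distinct, the only value for T is 9. So T=9.
Step 8. [col 4: F + H ≡ T (mod 10)] in column 4 we have F+H≡T with carry-in 1; given H=6, T=9 and digits 1,3,5,6,7,8,9 already taken and all letters distinct, that pins F to 2 ⇒ F=2.
Step 9. [col 6: L + F ≡ N (mod 10)] from column 6 (L=8, F=2, carry-in 0, digits 1,2,3,5,6,7,8,9 already taken and all letters distinct): N must equal 0. So N=0.

Answer: E=5, F=2, H=6, K=1, L=8, N=0, R=3, T=9, Y=7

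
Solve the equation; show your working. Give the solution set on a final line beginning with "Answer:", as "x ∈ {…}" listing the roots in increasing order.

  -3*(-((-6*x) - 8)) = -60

Step 1. [-3*(-((-6*x) - 8)) = -60] divide by the outer -3, so div: -((-6*x) - 8) = 20.
Step 2. [-((-6*x) - 8) = 20] flip signs both sides ⇒ neg: (-6*x) - 8 = -20.
Step 3. [(-6*x) - 8 = -20] peel the -8: add 8 from each side ⇒ sub: -6*x = -12.
Step 4. [-6*x = -12] leading coefficient -6: divide by -6 ⇒ div: x = 2.

Answer: x ∈ {2}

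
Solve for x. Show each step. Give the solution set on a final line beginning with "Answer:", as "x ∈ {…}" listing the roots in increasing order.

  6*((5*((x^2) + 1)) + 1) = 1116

Step 1. [6*((5*((x^2) + 1)) + 1) = 1116] divide by the outer 6, so div: (5*((x^2) + 1)) + 1 = 186.
Step 2. [(5*((x^2) + 1)) + 1 = 186] subtract 1: x sits inside (… + 1). So sub: 5*((x^2) + 1) = 185.
Step 3. [5*((x^2) + 1) = 185] leading coefficient 5: divide by 5, so div: (x^2) + 1 = 37.
Step 4. [(x^2) + 1 = 37] 1 comes off first (subtract 1), so sub: x^2 = 36.
Step 5. [x^2 = 36] 36 ≥ 0, LHS is (·)² — take ±√ ⇒ sqrt: x = 6 or -6.

Answer: x ∈ {-6, 6}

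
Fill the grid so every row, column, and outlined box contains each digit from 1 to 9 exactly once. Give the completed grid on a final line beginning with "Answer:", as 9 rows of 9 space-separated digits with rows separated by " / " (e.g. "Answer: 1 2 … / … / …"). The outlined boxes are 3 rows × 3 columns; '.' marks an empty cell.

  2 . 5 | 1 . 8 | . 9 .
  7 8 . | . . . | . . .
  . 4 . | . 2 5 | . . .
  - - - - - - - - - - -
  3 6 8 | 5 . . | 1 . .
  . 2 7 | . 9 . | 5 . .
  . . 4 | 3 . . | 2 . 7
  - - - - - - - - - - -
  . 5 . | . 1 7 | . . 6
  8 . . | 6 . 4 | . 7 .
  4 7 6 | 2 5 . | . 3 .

Step 1. [r7c1∈{9}] r7c1 is down to just 9. So r7c1=9.
Step 2. [r2c6∈{3,6,9}] r2c6 is the only open cell in col 6 admitting 3 ⇒ r2c6=3.
Step 3. [r4c8∈{4}] nothing but 4 survives at r4c8 ⇒ r4c8=4.
Step 4. [r9c9∈{1,8,9}] in row 9, 1 fits only at r9c9, so r9c9=1.
Step 5. [r2c8∈{1,2,5,6}] col 8 places 5 nowhere but r2c8, so r2c8=5.
Step 6. [r3c8∈{1,6,8}] r3c8 is the only open cell in col 8 admitting 1, so r3c8=1.
Step 7. [r1c2∈{3}] only 3 remains possible at r1c2. So r1c2=3.
Step 8. [r3c7∈{3,6,7,8}] across col 7, 3 lands solely at r3c7 ⇒ r3c7=3.
Step 9. [r1c9∈{4}] r1c9's peers cover all but 4 ⇒ r1c9=4.
Step 10. [r5c1∈{1}] nothing but 1 survives at r5c1 ⇒ r5c1=1.
Step 11. [r6c5∈{6,8}] r6c5 is the only open cell in col 5 admitting 8, so r6c5=8.
Step 12. [r7c8∈{2,8}] 2 has one home in col 8: r7c8 ⇒ r7c8=2.
Step 13. [r2c5∈{4,6}] in col 5, 4 fits only at r2c5. So r2c5=4.
Step 14. [r8c7∈{9}] r8c7 is down to just 9, so r8c7=9.
Step 15. [r5c8∈{6,8}] 8 has one home in col 8: r5c8 ⇒ r5c8=8.
Step 16. [r1c7∈{6,7}] r1c7 is the only open cell in col 7 admitting 7, so r1c7=7.
Step 17. [r2c3∈{1,9}] across row 2, 1 lands solely at r2c3, so r2c3=1.
Step 18. [r3c4∈{7,9}] across row 3, 7 lands solely at r3c4, so r3c4=7.
Step 19. [r5c6∈{6}] r5c6's peers cover all but 6 ⇒ r5c6=6.
Step 20. [r9c7∈{8}] only 8 remains possible at r9c7 ⇒ r9c7=8.
Step 21. [r8c5∈{3}] r8c5 is down to just 3. So r8c5=3.
Step 22. [r2c9∈{2}] r2c9 is down to just 2, so r2c9=2.
Step 23. [r6c1∈{5}] r6c1 has the single candidate 5 ⇒ r6c1=5.
Step 24. [r3c3∈{9}] r3c3 has the single candidate 9 ⇒ r3c3=9.
Step 25. [r8c9∈{5}] nothing but 5 survives at r8c9, so r8c9=5.
Step 26. [r8c3∈{2}] r8c3's peers cover all but 2. So r8c3=2.
Step 27. [r6c8∈{6}] only 6 remains possible at r6c8, so r6c8=6.
Step 28. [r7c4∈{8}] r7c4 is down to just 8, so r7c4=8.
Step 29. [r6c2∈{9}] r6c2's peers cover all but 9 ⇒ r6c2=9.
Step 30. [r4c9∈{9}] r4c9 is down to just 9. So r4c9=9.
Step 31. [r7c7∈{4}] r7c7 is down to just 4. So r7c7=4.
Step 32. [r1c5∈{6}] only 6 remains possible at r1c5. So r1c5=6.
Step 33. [r3c1∈{6}] r3c1 has the single candidate 6, so r3c1=6.
Step 34. [r7c3∈{3}] r7c3 is down to just 3 ⇒ r7c3=3.
Step 35. [r2c7∈{6}] r2c7 has the single candidate 6 ⇒ r2c7=6.
Step 36. [r3c9∈{8}] r3c9's peers cover all but 8 ⇒ r3c9=8.
Step 37. [r5c4∈{4}] r5c4 is down to just 4. So r5c4=4.
Step 38. [r6c6∈{1}] r6c6 has the single candidate 1. So r6c6=1.
Step 39. [r2c4∈{9}] r2c4 is down to just 9. So r2c4=9.
Step 40. [r9c6∈{9}] r9c6 is down to just 9, so r9c6=9.
Step 41. [r4c6∈{2}] nothing but 2 survives at r4c6, so r4c6=2.
Step 42. [r4c5∈{7}] r4c5 has the single candidate 7. So r4c5=7.
Step 43. [r8c2∈{1}] r8c2's peers cover all but 1. So r8c2=1.
Step 44. [r5c9∈{3}] r5c9's peers cover all but 3. So r5c9=3.

Answer: 2 3 5 1 6 8 7 9 4 / 7 8 1 9 4 3 6 5 2 / 6 4 9 7 2 5 3 1 8 / 3 6 8 5 7 2 1 4 9 / 1 2 7 4 9 6 5 8 3 / 5 9 4 3 8 1 2 6 7 / 9 5 3 8 1 7 4 2 6 / 8 1 2 6 3 4 9 7 5 / 4 7 6 2 5 9 8 3 1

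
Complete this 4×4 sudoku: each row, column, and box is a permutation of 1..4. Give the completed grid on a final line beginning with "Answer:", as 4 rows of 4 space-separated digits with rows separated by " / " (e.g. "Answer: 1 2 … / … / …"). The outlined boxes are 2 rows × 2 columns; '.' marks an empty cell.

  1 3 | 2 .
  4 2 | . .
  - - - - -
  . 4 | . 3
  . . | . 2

Step 1. [r3c3∈{1}] r3c3 is down to just 1 ⇒ r3c3=1.
Step 2. [r4c1∈{3}] r4c1's peers cover all but 3 ⇒ r4c1=3.
Step 3. [r1c4∈{4}] only 4 remains possible at r1c4. So r1c4=4.
Step 4. [r2c3∈{3}] r2c3's peers cover all but 3 ⇒ r2c3=3.
Step 5. [r4c3∈{4}] only 4 remains possible at r4c3 ⇒ r4c3=4.
Step 6. [r4c2∈{1}] r4c2's peers cover all but 1. So r4c2=1.
Step 7. [r2c4∈{1}] only 1 remains possible at r2c4 ⇒ r2c4=1.
Step 8. [r3c1∈{2}] nothing but 2 survives at r3c1. So r3c1=2.

Answer: 1 3 2 4 / 4 2 3 1 / 2 4 1 3 / 3 1 4 2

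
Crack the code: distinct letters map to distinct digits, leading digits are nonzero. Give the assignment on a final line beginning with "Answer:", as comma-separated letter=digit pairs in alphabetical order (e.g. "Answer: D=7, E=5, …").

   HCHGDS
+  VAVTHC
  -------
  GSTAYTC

Step 1. [col 1: S + C ≡ C (mod 10)] column 1 reads S+C+carry(0)=C with nothing yet; with all letters distinct, none taken yet, the only value for S is 0. So S=0.
Step 2. [G] G is the leading digit of a 7-digit sum of two 6-digit numbers; the final carry is exactly 1, so G=1.
Step 3. [col 1: S + C ≡ C (mod 10)] several values work for C in column 1 (S + C ≡ C (mod 10), carry-in 0); try C=4 ⇒ C=4.
Step 4. [col 2: D + H ≡ T (mod 10)] column 2 (D + H ≡ T (mod 10), carry-in 0) doesn't pin D yet; pick D=6 and continue ⇒ D=6.
Step 5. [col 2: D + H ≡ T (mod 10)] column 2 (D + H ≡ T (mod 10), carry-in 0) doesn't pin T yet; pick T=3 and continue, so T=3.
Step 6. [col 2: D + H ≡ T (mod 10)] column 2 reads D+H+carry(0)=T with D=6, T=3; with digits 0,1,3,4,6 already taken and all letters distinct, the only value for H is 7, so H=7.
Step 7. [col 3: G + T ≡ Y (mod 10)] column 3: given G=1, T=3, carry-in 1, and digits 0,1,3,4,6,7 already taken and all letters distinct, G+T≡Y (mod 10) forces Y=5. So Y=5.
Step 8. [col 4: H + V ≡ A (mod 10)] from column 4 (H=7, carry-in 0, digits 0,1,3,4,5,6,7 already taken and all letters distinct): V must equal 2, so V=2.
Step 9. [col 4: H + V ≡ A (mod 10)] column 4 reads H+V+carry(0)=A with H=7, V=2; with digits 0,1,2,3,4,5,6,7 already taken and all letters distinct, the only value for A is 9. So A=9.

Answer: A=9, C=4, D=6, G=1, H=7, S=0, T=3, V=2, Y=5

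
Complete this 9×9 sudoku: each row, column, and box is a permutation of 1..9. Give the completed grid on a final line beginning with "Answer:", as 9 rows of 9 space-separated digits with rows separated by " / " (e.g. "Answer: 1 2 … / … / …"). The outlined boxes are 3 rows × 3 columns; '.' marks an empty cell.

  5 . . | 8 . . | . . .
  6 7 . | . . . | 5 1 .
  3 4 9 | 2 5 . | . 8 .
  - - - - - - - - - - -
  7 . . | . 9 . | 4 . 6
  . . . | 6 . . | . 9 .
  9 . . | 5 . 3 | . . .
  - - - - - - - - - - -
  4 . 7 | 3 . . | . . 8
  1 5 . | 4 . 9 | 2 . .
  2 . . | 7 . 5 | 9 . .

Step 1. [r5c1∈{8}] r5c1's peers cover all but 8 ⇒ r5c1=8.
Step 2. [r3c9∈{7}] only 7 remains possible at r3c9 ⇒ r3c9=7.
Step 3. [r8c9∈{3}] r8c9 has the single candidate 3, so r8c9=3.
Step 4. [r3c6∈{1,6}] in row 3, 1 fits only at r3c6 ⇒ r3c6=1.
Step 5. [r9c2∈{3,6,8}] in col 2, 8 fits only at r9c2. So r9c2=8.
Step 6. [r2c6∈{4}] r2c6 is down to just 4. So r2c6=4.
Step 7. [r8c3∈{6}] r8c3 has the single candidate 6, so r8c3=6.
Step 8. [r5c9∈{1,2,5}] 5 has one home in col 9: r5c9 ⇒ r5c9=5.
Step 9. [r4c4∈{1}] only 1 remains possible at r4c4. So r4c4=1.
Step 10. [r1c9∈{2,4,9}] row 1 places 9 nowhere but r1c9, so r1c9=9.
Step 11. [r1c8∈{2,3,4,6}] row 1 places 4 nowhere but r1c8 ⇒ r1c8=4.
Step 12. [r4c8∈{2,3}] 3 has one home in col 8: r4c8 ⇒ r4c8=3.
Step 13. [r4c2∈{2}] only 2 remains possible at r4c2, so r4c2=2.
Step 14. [r6c7∈{1,7,8}] 8 has one home in col 7: r6c7. So r6c7=8.
Step 15. [r5c7∈{1,7}] 7 has one home in col 7: r5c7 ⇒ r5c7=7.
Step 16. [r6c9∈{1,2}] in box 6, 1 fits only at r6c9, so r6c9=1.
Step 17. [r9c8∈{6}] r9c8 is down to just 6. So r9c8=6.
Step 18. [r5c6∈{2}] r5c6 is down to just 2 ⇒ r5c6=2.
Step 19. [r1c6∈{6,7}] col 6 places 7 nowhere but r1c6. So r1c6=7.
Step 20. [r1c5∈{3,6}] r1c5 is the only open cell in box 2 admitting 6, so r1c5=6.
Step 21. [r5c5∈{4}] nothing but 4 survives at r5c5. So r5c5=4.
Step 22. [r1c3∈{1,2}] 2 has one home in row 1: r1c3, so r1c3=2.
Step 23. [r5c3∈{1,3}] 1 has one home in col 3: r5c3. So r5c3=1.
Step 24. [r7c7∈{1}] r7c7 has the single candidate 1. So r7c7=1.
Step 25. [r8c8∈{7}] r8c8 is down to just 7, so r8c8=7.
Step 26. [r6c5∈{7}] nothing but 7 survives at r6c5. So r6c5=7.
Step 27. [r6c8∈{2}] only 2 remains possible at r6c8, so r6c8=2.
Step 28. [r9c3∈{3}] nothing but 3 survives at r9c3, so r9c3=3.
Step 29. [r3c7∈{6}] nothing but 6 survives at r3c7, so r3c7=6.
Step 30. [r2c9∈{2}] nothing but 2 survives at r2c9. So r2c9=2.
Step 31. [r7c5∈{2}] r7c5 is down to just 2. So r7c5=2.
Step 32. [r9c5∈{1}] r9c5 is down to just 1, so r9c5=1.
Step 33. [r9c9∈{4}] r9c9's peers cover all but 4 ⇒ r9c9=4.
Step 34. [r7c2∈{9}] r7c2 has the single candidate 9. So r7c2=9.
Step 35. [r6c2∈{6}] r6c2 has the single candidate 6, so r6c2=6.
Step 36. [r7c6∈{6}] r7c6 has the single candidate 6, so r7c6=6.
Step 37. [r2c5∈{3}] r2c5 has the single candidate 3. So r2c5=3.
Step 38. [r1c2∈{1}] only 1 remains possible at r1c2. So r1c2=1.
Step 39. [r2c4∈{9}] r2c4 is down to just 9, so r2c4=9.
Step 40. [r7c8∈{5}] nothing but 5 survives at r7c8. So r7c8=5.
Step 41. [r8c5∈{8}] nothing but 8 survives at r8c5, so r8c5=8.
Step 42. [r4c6∈{8}] r4c6 has the single candidate 8 ⇒ r4c6=8.
Step 43. [r1c7∈{3}] r1c7's peers cover all but 3, so r1c7=3.
Step 44. [r4c3∈{5}] r4c3 has the single candidate 5, so r4c3=5.
Step 45. [r2c3∈{8}] r2c3's peers cover all but 8 ⇒ r2c3=8.
Step 46. [r6c3∈{4}] nothing but 4 survives at r6c3, so r6c3=4.
Step 47. [r5c2∈{3}] r5c2 has the single candidate 3, so r5c2=3.

Answer: 5 1 2 8 6 7 3 4 9 / 6 7 8 9 3 4 5 1 2 / 3 4 9 2 5 1 6 8 7 / 7 2 5 1 9 8 4 3 6 / 8 3 1 6 4 2 7 9 5 / 9 6 4 5 7 3 8 2 1 / 4 9 7 3 2 6 1 5 8 / 1 5 6 4 8 9 2 7 3 / 2 8 3 7 1 5 9 6 4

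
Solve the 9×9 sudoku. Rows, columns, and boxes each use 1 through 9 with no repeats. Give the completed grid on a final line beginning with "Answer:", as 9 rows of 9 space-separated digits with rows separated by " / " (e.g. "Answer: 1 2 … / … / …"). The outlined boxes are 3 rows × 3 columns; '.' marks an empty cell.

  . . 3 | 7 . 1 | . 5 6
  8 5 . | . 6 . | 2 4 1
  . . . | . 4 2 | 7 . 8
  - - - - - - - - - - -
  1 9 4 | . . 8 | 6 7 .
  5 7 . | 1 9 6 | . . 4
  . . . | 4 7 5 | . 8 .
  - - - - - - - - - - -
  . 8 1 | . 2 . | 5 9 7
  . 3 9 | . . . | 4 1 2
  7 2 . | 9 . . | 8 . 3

Step 1. [r8c1∈{6}] r8c1's peers cover all but 6, so r8c1=6.
Step 2. [r2c4∈{3}] r2c4's peers cover all but 3. So r2c4=3.
Step 3. [r1c1∈{2,4,9}] r1c1 is the only open cell in row 1 admitting 2. So r1c1=2.
Step 4. [r3c3∈{6}] r3c3 is down to just 6 ⇒ r3c3=6.
Step 5. [r5c7∈{3}] only 3 remains possible at r5c7. So r5c7=3.
Step 6. [r8c4∈{5,8}] in col 4, 8 fits only at r8c4. So r8c4=8.
Step 7. [r7c1∈{4}] only 4 remains possible at r7c1 ⇒ r7c1=4.
Step 8. [r6c3∈{2}] nothing but 2 survives at r6c3, so r6c3=2.
Step 9. [r1c7∈{9}] r1c7's peers cover all but 9. So r1c7=9.
Step 10. [r9c5∈{1,5}] 1 has one home in row 9: r9c5. So r9c5=1.
Step 11. [r1c2∈{4}] only 4 remains possible at r1c2 ⇒ r1c2=4.
Step 12. [r3c4∈{5}] r3c4 is down to just 5. So r3c4=5.
Step 13. [r2c6∈{9}] nothing but 9 survives at r2c6 ⇒ r2c6=9.
Step 14. [r6c1∈{3}] only 3 remains possible at r6c1, so r6c1=3.
Step 15. [r2c3∈{7}] r2c3 has the single candidate 7. So r2c3=7.
Step 16. [r4c4∈{2}] r4c4 is down to just 2. So r4c4=2.
Step 17. [r6c7∈{1}] r6c7 is down to just 1, so r6c7=1.
Step 18. [r8c5∈{5}] r8c5 is down to just 5 ⇒ r8c5=5.
Step 19. [r4c5∈{3}] r4c5 has the single candidate 3 ⇒ r4c5=3.
Step 20. [r3c8∈{3}] r3c8's peers cover all but 3. So r3c8=3.
Step 21. [r5c8∈{2}] r5c8's peers cover all but 2 ⇒ r5c8=2.
Step 22. [r9c6∈{4}] r9c6 has the single candidate 4, so r9c6=4.
Step 23. [r4c9∈{5}] nothing but 5 survives at r4c9. So r4c9=5.
Step 24. [r1c5∈{8}] only 8 remains possible at r1c5. So r1c5=8.
Step 25. [r6c2∈{6}] r6c2 has the single candidate 6. So r6c2=6.
Step 26. [r7c4∈{6}] r7c4 has the single candidate 6, so r7c4=6.
Step 27. [r8c6∈{7}] r8c6 is down to just 7 ⇒ r8c6=7.
Step 28. [r7c6∈{3}] only 3 remains possible at r7c6 ⇒ r7c6=3.
Step 29. [r3c1∈{9}] nothing but 9 survives at r3c1 ⇒ r3c1=9.
Step 30. [r5c3∈{8}] r5c3 is down to just 8, so r5c3=8.
Step 31. [r9c8∈{6}] r9c8 is down to just 6 ⇒ r9c8=6.
Step 32. [r3c2∈{1}] only 1 remains possible at r3c2 ⇒ r3c2=1.
Step 33. [r9c3∈{5}] r9c3 is down to just 5, so r9c3=5.
Step 34. [r6c9∈{9}] r6c9 has the single candidate 9, so r6c9=9.

Answer: 2 4 3 7 8 1 9 5 6 / 8 5 7 3 6 9 2 4 1 / 9 1 6 5 4 2 7 3 8 / 1 9 4 2 3 8 6 7 5 / 5 7 8 1 9 6 3 2 4 / 3 6 2 4 7 5 1 8 9 / 4 8 1 6 2 3 5 9 7 / 6 3 9 8 5 7 4 1 2 / 7 2 5 9 1 4 8 6 3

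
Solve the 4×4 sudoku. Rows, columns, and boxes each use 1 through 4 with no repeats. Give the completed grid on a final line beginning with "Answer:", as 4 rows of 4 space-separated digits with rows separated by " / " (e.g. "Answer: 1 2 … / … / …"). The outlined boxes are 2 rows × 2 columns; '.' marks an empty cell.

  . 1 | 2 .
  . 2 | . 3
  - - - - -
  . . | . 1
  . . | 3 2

Step 1. [r2c1∈{4}] r2c1 is down to just 4, so r2c1=4.
Step 2. [r3c2∈{3,4}] in col 2, 3 fits only at r3c2, so r3c2=3.
Step 3. [r4c2∈{4}] r4c2 has the single candidate 4. So r4c2=4.
Step 4. [r4c1∈{1}] r4c1's peers cover all but 1. So r4c1=1.
Step 5. [r3c1∈{2}] only 2 remains possible at r3c1 ⇒ r3c1=2.
Step 6. [r3c3∈{4}] nothing but 4 survives at r3c3. So r3c3=4.
Step 7. [r1c1∈{3}] r1c1 has the single candidate 3 ⇒ r1c1=3.
Step 8. [r2c3∈{1}] nothing but 1 survives at r2c3. So r2c3=1.
Step 9. [r1c4∈{4}] nothing but 4 survives at r1c4. So r1c4=4.

Answer: 3 1 2 4 / 4 2 1 3 / 2 3 4 1 / 1 4 3 2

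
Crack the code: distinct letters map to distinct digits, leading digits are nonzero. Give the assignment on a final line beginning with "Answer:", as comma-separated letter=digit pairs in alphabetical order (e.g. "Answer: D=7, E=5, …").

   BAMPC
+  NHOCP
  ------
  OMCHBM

Step 1. [O] O is the leading digit of a 6-digit sum of two 5-digit numbers; the final carry is exactly 1. So O=1.
Step 2. [col 1: C + P ≡ M (mod 10)] no forcing yet in column 1 (carry-in 0); M=3 is free and consistent — try it, so M=3.
Step 3. [col 1: C + P ≡ M (mod 10)] several values work for C in column 1 (C + P ≡ M (mod 10), carry-in 0); try C=7. So C=7.
Step 4. [col 1: C + P ≡ M (mod 10)] column 1 reads C+P+carry(0)=M with C=7, M=3; with digits 1,3,7 already taken and all letters distinct, the only value for P is 6 ⇒ P=6.
Step 5. [col 2: P + C ≡ B (mod 10)] from column 2 (P=6, C=7, carry-in 1, digits 1,3,6,7 already taken and all letters distinct): B must equal 4 ⇒ B=4.
Step 6. [col 3: M + O ≡ H (mod 10)] column 3 reads M+O+carry(1)=H with M=3, O=1; with digits 1,3,4,6,7 already taken and all letters distinct, the only value for H is 5. So H=5.
Step 7. [col 4: A + H ≡ C (mod 10)] column 4: given H=5, C=7, carry-in 0, and digits 1,3,4,5,6,7 already taken and all letters distinct, A+H≡C (mod 10) forces A=2 ⇒ A=2.
Step 8. [col 5: B + N ≡ M (mod 10)] from column 5 (B=4, M=3, carry-in 0, digits 1,2,3,4,5,6,7 already taken and all letters distinct): N must equal 9, so N=9.

Answer: A=2, B=4, C=7, H=5, M=3, N=9, O=1, P=6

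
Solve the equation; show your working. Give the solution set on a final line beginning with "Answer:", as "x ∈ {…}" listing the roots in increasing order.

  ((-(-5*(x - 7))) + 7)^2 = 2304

Step 1. [((-(-5*(x - 7))) + 7)^2 = 2304] √ both sides: 2304 ≥ 0 gives two branches, so sqrt: (-(-5*(x - 7))) + 7 = 48 or -48.
Step 2. [(-(-5*(x - 7))) + 7 = 48 or -48] peel the +7: subtract 7 from each side ⇒ sub: -(-5*(x - 7)) = 41 or -55.
Step 3. [-(-5*(x - 7)) = 41 or -55] leading − — multiply by −1 ⇒ neg: -5*(x - 7) = -41 or 55.
Step 4. [-5*(x - 7) = -41 or 55] LHS = -5·(…); ÷-5 both sides. So div: x - 7 = 41/5 or -11.
Step 5. [x - 7 = 41/5 or -11] 7 comes off first (add 7). So sub: x = 76/5 or -4.

Answer: x ∈ {-4, 76/5}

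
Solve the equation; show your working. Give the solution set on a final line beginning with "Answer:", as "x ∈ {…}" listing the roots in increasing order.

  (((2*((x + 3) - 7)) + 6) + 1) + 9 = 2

Step 1. [(((2*((x + 3) - 7)) + 6) + 1) + 9 = 2] +9 is outermost — subtract 9 both sides, so sub: ((2*((x + 3) - 7)) + 6) + 1 = -7.
Step 2. [((2*((x + 3) - 7)) + 6) + 1 = -7] +1 is outermost — subtract 1 both sides. So sub: (2*((x + 3) - 7)) + 6 = -8.
Step 3. [(2*((x + 3) - 7)) + 6 = -8] +6 is outermost — subtract 6 both sides ⇒ sub: 2*((x + 3) - 7) = -14.
Step 4. [2*((x + 3) - 7) = -14] leading coefficient 2: divide by 2. So div: (x + 3) - 7 = -7.
Step 5. [(x + 3) - 7 = -7] 7 comes off first (add 7), so sub: x + 3 = 0.
Step 6. [x + 3 = 0] subtract 3: x sits inside (… + 3). So sub: x = -3.

Answer: x ∈ {-3}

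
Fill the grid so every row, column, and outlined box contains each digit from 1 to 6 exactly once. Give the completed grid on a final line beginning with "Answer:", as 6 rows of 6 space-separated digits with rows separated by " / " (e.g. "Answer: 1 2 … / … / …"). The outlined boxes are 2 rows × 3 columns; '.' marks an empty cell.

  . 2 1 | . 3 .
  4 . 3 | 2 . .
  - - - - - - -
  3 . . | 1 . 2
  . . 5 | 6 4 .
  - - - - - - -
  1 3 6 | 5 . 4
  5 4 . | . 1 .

Step 1. [r2c5∈{5,6}] 6 has one home in col 5: r2c5 ⇒ r2c5=6.
Step 2. [r6c4∈{3}] r6c4 has the single candidate 3 ⇒ r6c4=3.
Step 3. [r2c6∈{1,5}] r2c6 is the only open cell in row 2 admitting 1, so r2c6=1.
Step 4. [r1c1∈{6}] r1c1 is down to just 6 ⇒ r1c1=6.
Step 5. [r2c2∈{5}] only 5 remains possible at r2c2, so r2c2=5.
Step 6. [r3c3∈{4}] r3c3 is down to just 4, so r3c3=4.
Step 7. [r5c5∈{2}] r5c5 has the single candidate 2, so r5c5=2.
Step 8. [r4c6∈{3}] only 3 remains possible at r4c6 ⇒ r4c6=3.
Step 9. [r3c5∈{5}] nothing but 5 survives at r3c5 ⇒ r3c5=5.
Step 10. [r4c1∈{2}] r4c1's peers cover all but 2, so r4c1=2.
Step 11. [r6c6∈{6}] r6c6's peers cover all but 6 ⇒ r6c6=6.
Step 12. [r1c6∈{5}] nothing but 5 survives at r1c6, so r1c6=5.
Step 13. [r3c2∈{6}] r3c2 is down to just 6 ⇒ r3c2=6.
Step 14. [r6c3∈{2}] r6c3 is down to just 2, so r6c3=2.
Step 15. [r4c2∈{1}] r4c2 has the single candidate 1, so r4c2=1.
Step 16. [r1c4∈{4}] r1c4 is down to just 4 ⇒ r1c4=4.

Answer: 6 2 1 4 3 5 / 4 5 3 2 6 1 / 3 6 4 1 5 2 / 2 1 5 6 4 3 / 1 3 6 5 2 4 / 5 4 2 3 1 6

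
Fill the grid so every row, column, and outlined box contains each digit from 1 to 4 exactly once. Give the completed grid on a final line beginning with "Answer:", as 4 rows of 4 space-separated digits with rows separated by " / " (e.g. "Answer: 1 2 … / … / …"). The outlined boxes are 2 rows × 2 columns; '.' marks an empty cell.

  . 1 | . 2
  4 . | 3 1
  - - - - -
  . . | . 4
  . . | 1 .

Step 1. [r4c2∈{2,3,4}] r4c2 is the only open cell in row 4 admitting 4. So r4c2=4.
Step 2. [r3c2∈{2,3}] in col 2, 3 fits only at r3c2 ⇒ r3c2=3.
Step 3. [r4c1∈{2}] r4c1's peers cover all but 2, so r4c1=2.
Step 4. [r4c4∈{3}] r4c4's peers cover all but 3. So r4c4=3.
Step 5. [r2c2∈{2}] r2c2's peers cover all but 2, so r2c2=2.
Step 6. [r1c1∈{3}] nothing but 3 survives at r1c1. So r1c1=3.
Step 7. [r3c3∈{2}] r3c3's peers cover all but 2 ⇒ r3c3=2.
Step 8. [r3c1∈{1}] only 1 remains possible at r3c1 ⇒ r3c1=1.
Step 9. [r1c3∈{4}] only 4 remains possible at r1c3. So r1c3=4.

Answer: 3 1 4 2 / 4 2 3 1 / 1 3 2 4 / 2 4 1 3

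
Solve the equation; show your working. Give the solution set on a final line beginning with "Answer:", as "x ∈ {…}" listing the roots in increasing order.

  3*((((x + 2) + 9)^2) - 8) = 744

Step 1. [3*((((x + 2) + 9)^2) - 8) = 744] 3 out front; divide by 3 ⇒ div: (((x + 2) + 9)^2) - 8 = 248.
Step 2. [(((x + 2) + 9)^2) - 8 = 248] 8 comes off first (add 8). So sub: ((x + 2) + 9)^2 = 256.
Step 3. [((x + 2) + 9)^2 = 256] 256 ≥ 0, LHS is (·)² — take ±√, so sqrt: (x + 2) + 9 = 16 or -16.
Step 4. [(x + 2) + 9 = 16 or -16] peel the +9: subtract 9 from each side ⇒ sub: x + 2 = 7 or -25.
Step 5. [x + 2 = 7 or -25] 2 comes off first (subtract 2) ⇒ sub: x = 5 or -27.

Answer: x ∈ {-27, 5}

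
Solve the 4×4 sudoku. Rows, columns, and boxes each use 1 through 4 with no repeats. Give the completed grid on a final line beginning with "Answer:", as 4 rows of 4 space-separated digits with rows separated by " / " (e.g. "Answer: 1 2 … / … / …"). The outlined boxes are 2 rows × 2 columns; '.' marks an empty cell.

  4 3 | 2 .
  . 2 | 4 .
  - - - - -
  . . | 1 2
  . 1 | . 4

Step 1. [r2c1∈{1}] r2c1 is down to just 1, so r2c1=1.
Step 2. [r4c1∈{2,3}] in row 4, 2 fits only at r4c1 ⇒ r4c1=2.
Step 3. [r3c1∈{3}] r3c1's peers cover all but 3, so r3c1=3.
Step 4. [r2c4∈{3}] nothing but 3 survives at r2c4 ⇒ r2c4=3.
Step 5. [r3c2∈{4}] r3c2's peers cover all but 4. So r3c2=4.
Step 6. [r1c4∈{1}] r1c4 has the single candidate 1, so r1c4=1.
Step 7. [r4c3∈{3}] r4c3's peers cover all but 3. So r4c3=3.

Answer: 4 3 2 1 / 1 2 4 3 / 3 4 1 2 / 2 1 3 4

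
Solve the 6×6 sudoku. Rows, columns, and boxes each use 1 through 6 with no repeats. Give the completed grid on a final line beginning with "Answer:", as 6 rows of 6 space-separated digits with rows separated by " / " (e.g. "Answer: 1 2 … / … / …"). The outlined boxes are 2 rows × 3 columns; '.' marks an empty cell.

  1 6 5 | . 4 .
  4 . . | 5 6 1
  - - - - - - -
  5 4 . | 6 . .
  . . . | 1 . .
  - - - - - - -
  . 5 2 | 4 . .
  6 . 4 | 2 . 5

Step 1. [r4c1∈{2,3}] in col 1, 2 fits only at r4c1 ⇒ r4c1=2.
Step 2. [r4c2∈{3}] r4c2 is down to just 3 ⇒ r4c2=3.
Step 3. [r6c5∈{1,3}] in row 6, 3 fits only at r6c5 ⇒ r6c5=3.
Step 4. [r3c6∈{2,3}] in row 3, 3 fits only at r3c6. So r3c6=3.
Step 5. [r4c3∈{6}] r4c3 is down to just 6, so r4c3=6.
Step 6. [r5c1∈{3}] only 3 remains possible at r5c1, so r5c1=3.
Step 7. [r3c5∈{2}] only 2 remains possible at r3c5 ⇒ r3c5=2.
Step 8. [r2c2∈{2}] r2c2 is down to just 2. So r2c2=2.
Step 9. [r3c3∈{1}] only 1 remains possible at r3c3, so r3c3=1.
Step 10. [r2c3∈{3}] only 3 remains possible at r2c3. So r2c3=3.
Step 11. [r5c6∈{6}] nothing but 6 survives at r5c6, so r5c6=6.
Step 12. [r4c6∈{4}] only 4 remains possible at r4c6, so r4c6=4.
Step 13. [r1c6∈{2}] r1c6 has the single candidate 2. So r1c6=2.
Step 14. [r4c5∈{5}] r4c5 has the single candidate 5 ⇒ r4c5=5.
Step 15. [r1c4∈{3}] r1c4's peers cover all but 3. So r1c4=3.
Step 16. [r6c2∈{1}] r6c2 has the single candidate 1, so r6c2=1.
Step 17. [r5c5∈{1}] r5c5 has the single candidate 1, so r5c5=1.

Answer: 1 6 5 3 4 2 / 4 2 3 5 6 1 / 5 4 1 6 2 3 / 2 3 6 1 5 4 / 3 5 2 4 1 6 / 6 1 4 2 3 5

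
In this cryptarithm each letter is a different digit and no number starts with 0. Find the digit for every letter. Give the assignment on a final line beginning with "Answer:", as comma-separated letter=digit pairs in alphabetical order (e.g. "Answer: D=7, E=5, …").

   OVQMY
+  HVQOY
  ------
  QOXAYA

Step 1. [col 1: Y + Y ≡ A (mod 10)] several values work for Y in column 1 (Y + Y ≡ A (mod 10), carry-in 0); try Y=6 ⇒ Y=6.
Step 2. [Q] Q is the leading digit of a 6-digit sum of two 5-digit numbers; the final carry is exactly 1, so Q=1.
Step 3. [col 1: Y + Y ≡ A (mod 10)] column 1 reads Y+Y+carry(0)=A with Y=6; with digits 1,6 already taken and all letters distinct, the only value for A is 2. So A=2.
Step 4. [col 2: M + O ≡ Y (mod 10)] M=0 is one option consistent with column 2 (M + O ≡ Y (mod 10), carry-in 1) — take it, so M=0.
Step 5. [col 2: M + O ≡ Y (mod 10)] from column 2 (M=0, Y=6, carry-in 1, digits 0,1,2,6 already taken and all letters distinct): O must equal 5. So O=5.
Step 6. [col 4: V + V ≡ X (mod 10)] V=7 is one option consistent with column 4 (V + V ≡ X (mod 10), carry-in 0) — take it, so V=7.
Step 7. [col 4: V + V ≡ X (mod 10)] in column 4 we have V+V≡X with carry-in 0; given V=7 and digits 0,1,2,5,6,7 already taken and all letters distinct, that pins X to 4 ⇒ X=4.
Step 8. [col 5: O + H ≡ O (mod 10)] column 5 reads O+H+carry(1)=O with O=5; with digits 0,1,2,4,5,6,7 already taken and all letters distinct, the only value for H is 9. So H=9.

Answer: A=2, H=9, M=0, O=5, Q=1, V=7, X=4, Y=6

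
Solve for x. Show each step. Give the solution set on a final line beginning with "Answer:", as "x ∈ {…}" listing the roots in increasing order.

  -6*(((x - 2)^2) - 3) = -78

Step 1. [-6*(((x - 2)^2) - 3) = -78] leading coefficient -6: divide by -6, so div: ((x - 2)^2) - 3 = 13.
Step 2. [((x - 2)^2) - 3 = 13] -3 is outermost — add 3 both sides, so sub: (x - 2)^2 = 16.
Step 3. [(x - 2)^2 = 16] LHS squared, RHS 16 ≥ 0: apply √ (±) ⇒ sqrt: x - 2 = 4 or -4.
Step 4. [x - 2 = 4 or -4] add 2: x sits inside (… - 2), so sub: x = 6 or -2.

Answer: x ∈ {-2, 6}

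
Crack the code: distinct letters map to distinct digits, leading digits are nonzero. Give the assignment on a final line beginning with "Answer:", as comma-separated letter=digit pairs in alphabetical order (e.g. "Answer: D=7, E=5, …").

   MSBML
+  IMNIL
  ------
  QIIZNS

Step 1. [col 1: L + L ≡ S (mod 10)] column 1 (L + L ≡ S (mod 10), carry-in 0) doesn't pin L yet; pick L=3 and continue. So L=3.
Step 2. [col 1: L + L ≡ S (mod 10)] from column 1 (L=3, carry-in 0, digits 3 already taken and all letters distinct): S must equal 6. So S=6.
Step 3. [col 2: M + I ≡ N (mod 10)] several values work for M in column 2 (M + I ≡ N (mod 10), carry-in 0); try M=9, so M=9.
Step 4. [Q] Q is the leading digit of a 6-digit sum of two 5-digit numbers; the final carry is exactly 1 ⇒ Q=1.
Step 5. [col 2: M + I ≡ N (mod 10)] no forcing yet in column 2 (carry-in 0); N=4 is free and consistent — try it. So N=4.
Step 6. [col 2: M + I ≡ N (mod 10)] from column 2 (M=9, N=4, carry-in 0, digits 1,3,4,6,9 already taken and all letters distinct): I must equal 5, so I=5.
Step 7. [col 3: B + N ≡ Z (mod 10)] no forcing yet in column 3 (carry-in 1); Z=7 is free and consistent — try it. So Z=7.
Step 8. [col 3: B + N ≡ Z (mod 10)] column 3: given N=4, Z=7, carry-in 1, and digits 1,3,4,5,6,7,9 already taken and all letters distinct, B+N≡Z (mod 10) forces B=2. So B=2.

Answer: B=2, I=5, L=3, M=9, N=4, Q=1, S=6, Z=7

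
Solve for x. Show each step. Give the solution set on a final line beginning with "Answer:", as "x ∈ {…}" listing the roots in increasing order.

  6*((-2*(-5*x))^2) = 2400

Step 1. [6*((-2*(-5*x))^2) = 2400] leading coefficient 6: divide by 6. So div: (-2*(-5*x))^2 = 400.
Step 2. [(-2*(-5*x))^2 = 400] √ both sides: 400 ≥ 0 gives two branches ⇒ sqrt: -2*(-5*x) = 20 or -20.
Step 3. [-2*(-5*x) = 20 or -20] leading coefficient -2: divide by -2. So div: -5*x = -10 or 10.
Step 4. [-5*x = -10 or 10] LHS = -5·(…); ÷-5 both sides ⇒ div: x = 2 or -2.

Answer: x ∈ {-2, 2}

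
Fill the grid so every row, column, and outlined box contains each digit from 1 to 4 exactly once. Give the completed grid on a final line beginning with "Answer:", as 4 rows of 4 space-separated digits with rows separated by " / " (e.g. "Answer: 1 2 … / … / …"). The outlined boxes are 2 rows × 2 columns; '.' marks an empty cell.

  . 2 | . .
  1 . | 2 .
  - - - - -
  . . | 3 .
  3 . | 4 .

Step 1. [r1c1∈{4}] r1c1's peers cover all but 4. So r1c1=4.
Step 2. [r4c4∈{1,2}] row 4 places 2 nowhere but r4c4, so r4c4=2.
Step 3. [r3c4∈{1}] r3c4 has the single candidate 1, so r3c4=1.
Step 4. [r2c2∈{3}] r2c2 has the single candidate 3. So r2c2=3.
Step 5. [r3c2∈{4}] r3c2 is down to just 4, so r3c2=4.
Step 6. [r1c3∈{1}] only 1 remains possible at r1c3 ⇒ r1c3=1.
Step 7. [r4c2∈{1}] r4c2's peers cover all but 1 ⇒ r4c2=1.
Step 8. [r2c4∈{4}] only 4 remains possible at r2c4, so r2c4=4.
Step 9. [r1c4∈{3}] nothing but 3 survives at r1c4. So r1c4=3.
Step 10. [r3c1∈{2}] nothing but 2 survives at r3c1 ⇒ r3c1=2.

Answer: 4 2 1 3 / 1 3 2 4 / 2 4 3 1 / 3 1 4 2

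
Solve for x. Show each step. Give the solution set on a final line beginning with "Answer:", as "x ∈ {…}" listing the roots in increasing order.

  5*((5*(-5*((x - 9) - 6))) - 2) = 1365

Step 1. [5*((5*(-5*((x - 9) - 6))) - 2) = 1365] LHS = 5·(…); ÷5 both sides, so div: (5*(-5*((x - 9) - 6))) - 2 = 273.
Step 2. [(5*(-5*((x - 9) - 6))) - 2 = 273] peel the -2: add 2 from each side ⇒ sub: 5*(-5*((x - 9) - 6)) = 275.
Step 3. [5*(-5*((x - 9) - 6)) = 275] divide by the outer 5, so div: -5*((x - 9) - 6) = 55.
Step 4. [-5*((x - 9) - 6) = 55] leading coefficient -5: divide by -5. So div: (x - 9) - 6 = -11.
Step 5. [(x - 9) - 6 = -11] peel the -6: add 6 from each side ⇒ sub: x - 9 = -5.
Step 6. [x - 9 = -5] peel the -9: add 9 from each side, so sub: x = 4.

Answer: x ∈ {4}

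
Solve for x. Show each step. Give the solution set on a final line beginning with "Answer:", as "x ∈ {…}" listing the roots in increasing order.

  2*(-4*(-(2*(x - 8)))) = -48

Step 1. [2*(-4*(-(2*(x - 8)))) = -48] 2 out front; divide by 2. So div: -4*(-(2*(x - 8))) = -24.
Step 2. [-4*(-(2*(x - 8))) = -24] -4·(inner) — divide through by -4 ⇒ div: -(2*(x - 8)) = 6.
Step 3. [-(2*(x - 8)) = 6] flip signs both sides, so neg: 2*(x - 8) = -6.
Step 4. [2*(x - 8) = -6] 2 out front; divide by 2. So div: x - 8 = -3.
Step 5. [x - 8 = -3] peel the -8: add 8 from each side ⇒ sub: x = 5.

Answer: x ∈ {5}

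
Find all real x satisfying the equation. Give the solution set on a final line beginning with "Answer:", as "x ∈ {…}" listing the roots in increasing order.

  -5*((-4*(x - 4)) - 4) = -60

Step 1. [-5*((-4*(x - 4)) - 4) = -60] leading coefficient -5: divide by -5. So div: (-4*(x - 4)) - 4 = 12.
Step 2. [(-4*(x - 4)) - 4 = 12] the outer -4 inverts by adding 4. So sub: -4*(x - 4) = 16.
Step 3. [-4*(x - 4) = 16] LHS = -4·(…); ÷-4 both sides. So div: x - 4 = -4.
Step 4. [x - 4 = -4] -4 is outermost — add 4 both sides. So sub: x = 0.

Answer: x ∈ {0}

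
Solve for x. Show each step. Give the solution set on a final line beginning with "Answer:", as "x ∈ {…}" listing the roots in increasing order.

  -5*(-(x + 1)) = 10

Step 1. [-5*(-(x + 1)) = 10] -5 out front; divide by -5. So div: -(x + 1) = -2.
Step 2. [-(x + 1) = -2] LHS negated; negate both sides ⇒ neg: x + 1 = 2.
Step 3. [x + 1 = 2] subtract 1: x sits inside (… + 1) ⇒ sub: x = 1.

Answer: x ∈ {1}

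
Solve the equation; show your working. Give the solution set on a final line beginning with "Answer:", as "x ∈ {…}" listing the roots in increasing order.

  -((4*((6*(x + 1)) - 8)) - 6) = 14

Step 1. [-((4*((6*(x + 1)) - 8)) - 6) = 14] flip signs both sides. So neg: (4*((6*(x + 1)) - 8)) - 6 = -14.
Step 2. [(4*((6*(x + 1)) - 8)) - 6 = -14] 6 comes off first (add 6). So sub: 4*((6*(x + 1)) - 8) = -8.
Step 3. [4*((6*(x + 1)) - 8) = -8] divide by the outer 4, so div: (6*(x + 1)) - 8 = -2.
Step 4. [(6*(x + 1)) - 8 = -2] 8 comes off first (add 8) ⇒ sub: 6*(x + 1) = 6.
Step 5. [6*(x + 1) = 6] divide by the outer 6. So div: x + 1 = 1.
Step 6. [x + 1 = 1] 1 comes off first (subtract 1) ⇒ sub: x = 0.

Answer: x ∈ {0}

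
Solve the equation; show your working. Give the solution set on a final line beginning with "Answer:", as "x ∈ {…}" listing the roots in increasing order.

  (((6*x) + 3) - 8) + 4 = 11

Step 1. [(((6*x) + 3) - 8) + 4 = 11] +4 is outermost — subtract 4 both sides, so sub: ((6*x) + 3) - 8 = 7.
Step 2. [((6*x) + 3) - 8 = 7] the outer -8 inverts by adding 8. So sub: (6*x) + 3 = 15.
Step 3. [(6*x) + 3 = 15] +3 is outermost — subtract 3 both sides. So sub: 6*x = 12.
Step 4. [6*x = 12] leading coefficient 6: divide by 6. So div: x = 2.

Answer: x ∈ {2}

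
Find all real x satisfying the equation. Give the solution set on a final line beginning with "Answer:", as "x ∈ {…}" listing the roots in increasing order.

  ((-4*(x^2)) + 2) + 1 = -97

Step 1. [((-4*(x^2)) + 2) + 1 = -97] subtract 1: x sits inside (… + 1). So sub: (-4*(x^2)) + 2 = -98.
Step 2. [(-4*(x^2)) + 2 = -98] peel the +2: subtract 2 from each side ⇒ sub: -4*(x^2) = -100.
Step 3. [-4*(x^2) = -100] leading coefficient -4: divide by -4, so div: x^2 = 25.
Step 4. [x^2 = 25] √ both sides: 25 ≥ 0 gives two branches. So sqrt: x = 5 or -5.

Answer: x ∈ {-5, 5}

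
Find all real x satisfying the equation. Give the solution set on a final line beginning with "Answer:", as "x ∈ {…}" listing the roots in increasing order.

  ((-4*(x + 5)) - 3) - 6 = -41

Step 1. [((-4*(x + 5)) - 3) - 6 = -41] 6 comes off first (add 6). So sub: (-4*(x + 5)) - 3 = -35.
Step 2. [(-4*(x + 5)) - 3 = -35] add 3: x sits inside (… - 3) ⇒ sub: -4*(x + 5) = -32.
Step 3. [-4*(x + 5) = -32] leading coefficient -4: divide by -4, so div: x + 5 = 8.
Step 4. [x + 5 = 8] 5 comes off first (subtract 5) ⇒ sub: x = 3.

Answer: x ∈ {3}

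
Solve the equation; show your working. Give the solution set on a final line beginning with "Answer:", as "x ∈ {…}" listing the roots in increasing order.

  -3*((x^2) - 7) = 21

Step 1. [-3*((x^2) - 7) = 21] divide by the outer -3. So div: (x^2) - 7 = -7.
Step 2. [(x^2) - 7 = -7] 7 comes off first (add 7). So sub: x^2 = 0.
Step 3. [x^2 = 0] LHS squared, RHS 0 ≥ 0: apply √ (±). So sqrt: x = 0.

Answer: x ∈ {0}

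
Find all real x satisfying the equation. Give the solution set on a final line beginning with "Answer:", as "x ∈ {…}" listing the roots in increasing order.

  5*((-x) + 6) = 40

Step 1. [5*((-x) + 6) = 40] divide by the outer 5 ⇒ div: (-x) + 6 = 8.
Step 2. [(-x) + 6 = 8] peel the +6: subtract 6 from each side ⇒ sub: -x = 2.
Step 3. [-x = 2] LHS negated; negate both sides ⇒ neg: x = -2.

Answer: x ∈ {-2}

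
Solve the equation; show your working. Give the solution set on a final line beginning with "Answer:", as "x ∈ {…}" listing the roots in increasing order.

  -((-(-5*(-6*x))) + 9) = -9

Step 1. [-((-(-5*(-6*x))) + 9) = -9] flip signs both sides ⇒ neg: (-(-5*(-6*x))) + 9 = 9.
Step 2. [(-(-5*(-6*x))) + 9 = 9] +9 is outermost — subtract 9 both sides ⇒ sub: -(-5*(-6*x)) = 0.
Step 3. [-(-5*(-6*x)) = 0] leading − — multiply by −1, so neg: -5*(-6*x) = 0.
Step 4. [-5*(-6*x) = 0] -5·(inner) — divide through by -5, so div: -6*x = 0.
Step 5. [-6*x = 0] divide by the outer -6 ⇒ div: x = 0.

Answer: x ∈ {0}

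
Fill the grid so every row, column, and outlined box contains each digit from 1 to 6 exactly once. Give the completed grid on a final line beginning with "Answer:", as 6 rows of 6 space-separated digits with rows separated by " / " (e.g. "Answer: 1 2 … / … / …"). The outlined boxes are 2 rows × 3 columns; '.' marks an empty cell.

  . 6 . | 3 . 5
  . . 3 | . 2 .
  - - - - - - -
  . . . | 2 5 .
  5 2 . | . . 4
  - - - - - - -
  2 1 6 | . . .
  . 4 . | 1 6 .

Step 1. [r4c3∈{1}] nothing but 1 survives at r4c3 ⇒ r4c3=1.
Step 2. [r5c6∈{3}] nothing but 3 survives at r5c6, so r5c6=3.
Step 3. [r1c5∈{1,4}] col 5 places 1 nowhere but r1c5. So r1c5=1.
Step 4. [r3c1∈{3,4,6}] across col 1, 6 lands solely at r3c1 ⇒ r3c1=6.
Step 5. [r2c4∈{4,6}] in box 2, 4 fits only at r2c4 ⇒ r2c4=4.
Step 6. [r1c3∈{2,4}] row 1 places 2 nowhere but r1c3 ⇒ r1c3=2.
Step 7. [r6c3∈{5}] r6c3 has the single candidate 5. So r6c3=5.
Step 8. [r6c1∈{3}] only 3 remains possible at r6c1 ⇒ r6c1=3.
Step 9. [r2c6∈{6}] r2c6's peers cover all but 6 ⇒ r2c6=6.
Step 10. [r6c6∈{2}] r6c6 is down to just 2, so r6c6=2.
Step 11. [r5c4∈{5}] r5c4 is down to just 5 ⇒ r5c4=5.
Step 12. [r4c5∈{3}] r4c5 is down to just 3. So r4c5=3.
Step 13. [r2c1∈{1}] r2c1's peers cover all but 1, so r2c1=1.
Step 14. [r4c4∈{6}] r4c4 is down to just 6, so r4c4=6.
Step 15. [r1c1∈{4}] only 4 remains possible at r1c1 ⇒ r1c1=4.
Step 16. [r3c2∈{3}] only 3 remains possible at r3c2. So r3c2=3.
Step 17. [r3c3∈{4}] r3c3 has the single candidate 4. So r3c3=4.
Step 18. [r2c2∈{5}] r2c2 is down to just 5. So r2c2=5.
Step 19. [r5c5∈{4}] nothing but 4 survives at r5c5 ⇒ r5c5=4.
Step 20. [r3c6∈{1}] nothing but 1 survives at r3c6 ⇒ r3c6=1.

Answer: 4 6 2 3 1 5 / 1 5 3 4 2 6 / 6 3 4 2 5 1 / 5 2 1 6 3 4 / 2 1 6 5 4 3 / 3 4 5 1 6 2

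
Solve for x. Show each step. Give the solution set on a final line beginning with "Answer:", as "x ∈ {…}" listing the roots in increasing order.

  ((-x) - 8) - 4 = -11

Step 1. [((-x) - 8) - 4 = -11] the outer -4 inverts by adding 4 ⇒ sub: (-x) - 8 = -7.
Step 2. [(-x) - 8 = -7] the outer -8 inverts by adding 8, so sub: -x = 1.
Step 3. [-x = 1] flip signs both sides, so neg: x = -1.

Answer: x ∈ {-1}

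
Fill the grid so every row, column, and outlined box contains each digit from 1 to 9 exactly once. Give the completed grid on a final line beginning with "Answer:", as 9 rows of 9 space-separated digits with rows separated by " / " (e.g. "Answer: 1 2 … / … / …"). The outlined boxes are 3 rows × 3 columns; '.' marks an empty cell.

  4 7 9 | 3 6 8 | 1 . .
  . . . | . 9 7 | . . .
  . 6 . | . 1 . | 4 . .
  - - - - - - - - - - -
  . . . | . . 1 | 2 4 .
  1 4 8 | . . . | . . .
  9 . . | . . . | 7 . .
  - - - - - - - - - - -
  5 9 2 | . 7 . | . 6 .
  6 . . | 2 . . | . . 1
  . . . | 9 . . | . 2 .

Step 1. [r1c8∈{5}] only 5 remains possible at r1c8 ⇒ r1c8=5.
Step 2. [r4c9∈{3,5,6,8,9}] in row 4, 9 fits only at r4c9. So r4c9=9.
Step 3. [r5c8∈{3}] r5c8 is down to just 3. So r5c8=3.
Step 4. [r2c8∈{8}] r2c8's peers cover all but 8 ⇒ r2c8=8.
Step 5. [r3c4∈{5}] nothing but 5 survives at r3c4, so r3c4=5.
Step 6. [r3c3∈{3}] nothing but 3 survives at r3c3, so r3c3=3.
Step 7. [r6c9∈{5,6,8}] in box 6, 8 fits only at r6c9. So r6c9=8.
Step 8. [r6c2∈{2,3,5}] box 4 places 2 nowhere but r6c2, so r6c2=2.
Step 9. [r9c6∈{3,4,5,6}] in row 9, 6 fits only at r9c6, so r9c6=6.
Step 10. [r8c7∈{3,5,8,9}] 9 has one home in col 7: r8c7. So r8c7=9.
Step 11. [r3c6∈{2}] r3c6 is down to just 2 ⇒ r3c6=2.
Step 12. [r8c8∈{7}] r8c8's peers cover all but 7 ⇒ r8c8=7.
Step 13. [r8c3∈{4}] r8c3's peers cover all but 4. So r8c3=4.
Step 14. [r7c4∈{1,4,8}] r7c4 is the only open cell in row 7 admitting 1 ⇒ r7c4=1.
Step 15. [r4c4∈{6,7,8}] col 4 places 8 nowhere but r4c4, so r4c4=8.
Step 16. [r4c3∈{5,6,7}] across row 4, 6 lands solely at r4c3 ⇒ r4c3=6.
Step 17. [r6c3∈{5}] r6c3 is down to just 5. So r6c3=5.
Step 18. [r4c5∈{3,5}] in row 4, 5 fits only at r4c5, so r4c5=5.
Step 19. [r4c2∈{3}] nothing but 3 survives at r4c2. So r4c2=3.
Step 20. [r9c1∈{3,7,8}] r9c1 is the only open cell in col 1 admitting 3 ⇒ r9c1=3.
Step 21. [r8c2∈{8}] r8c2 is down to just 8 ⇒ r8c2=8.
Step 22. [r8c5∈{3}] nothing but 3 survives at r8c5, so r8c5=3.
Step 23. [r6c5∈{4}] r6c5's peers cover all but 4, so r6c5=4.
Step 24. [r2c3∈{1}] r2c3 is down to just 1, so r2c3=1.
Step 25. [r9c9∈{4,5}] across row 9, 4 lands solely at r9c9 ⇒ r9c9=4.
Step 26. [r7c7∈{3,8}] 8 has one home in row 7: r7c7, so r7c7=8.
Step 27. [r2c7∈{3,6}] 3 has one home in col 7: r2c7 ⇒ r2c7=3.
Step 28. [r5c7∈{5,6}] 6 has one home in col 7: r5c7 ⇒ r5c7=6.
Step 29. [r2c9∈{2,6}] r2c9 is the only open cell in row 2 admitting 6. So r2c9=6.
Step 30. [r6c6∈{3}] nothing but 3 survives at r6c6, so r6c6=3.
Step 31. [r5c5∈{2}] nothing but 2 survives at r5c5 ⇒ r5c5=2.
Step 32. [r6c4∈{6}] r6c4 is down to just 6, so r6c4=6.
Step 33. [r1c9∈{2}] r1c9 is down to just 2. So r1c9=2.
Step 34. [r7c9∈{3}] r7c9's peers cover all but 3, so r7c9=3.
Step 35. [r2c4∈{4}] nothing but 4 survives at r2c4 ⇒ r2c4=4.
Step 36. [r4c1∈{7}] only 7 remains possible at r4c1. So r4c1=7.
Step 37. [r3c8∈{9}] r3c8 has the single candidate 9 ⇒ r3c8=9.
Step 38. [r9c7∈{5}] r9c7's peers cover all but 5 ⇒ r9c7=5.
Step 39. [r3c9∈{7}] only 7 remains possible at r3c9. So r3c9=7.
Step 40. [r8c6∈{5}] nothing but 5 survives at r8c6, so r8c6=5.
Step 41. [r9c2∈{1}] r9c2 is down to just 1. So r9c2=1.
Step 42. [r5c9∈{5}] only 5 remains possible at r5c9 ⇒ r5c9=5.
Step 43. [r9c5∈{8}] nothing but 8 survives at r9c5, so r9c5=8.
Step 44. [r3c1∈{8}] r3c1 has the single candidate 8, so r3c1=8.
Step 45. [r5c6∈{9}] r5c6 has the single candidate 9, so r5c6=9.
Step 46. [r9c3∈{7}] r9c3's peers cover all but 7. So r9c3=7.
Step 47. [r5c4∈{7}] only 7 remains possible at r5c4, so r5c4=7.
Step 48. [r2c1∈{2}] only 2 remains possible at r2c1. So r2c1=2.
Step 49. [r6c8∈{1}] r6c8 is down to just 1. So r6c8=1.
Step 50. [r7c6∈{4}] r7c6 is down to just 4 ⇒ r7c6=4.
Step 51. [r2c2∈{5}] nothing but 5 survives at r2c2 ⇒ r2c2=5.

Answer: 4 7 9 3 6 8 1 5 2 / 2 5 1 4 9 7 3 8 6 / 8 6 3 5 1 2 4 9 7 / 7 3 6 8 5 1 2 4 9 / 1 4 8 7 2 9 6 3 5 / 9 2 5 6 4 3 7 1 8 / 5 9 2 1 7 4 8 6 3 / 6 8 4 2 3 5 9 7 1 / 3 1 7 9 8 6 5 2 4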